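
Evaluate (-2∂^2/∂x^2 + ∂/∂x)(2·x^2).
4 x - 8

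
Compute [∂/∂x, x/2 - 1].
\frac{1}{2}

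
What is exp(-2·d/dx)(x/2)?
\frac{x}{2} - 1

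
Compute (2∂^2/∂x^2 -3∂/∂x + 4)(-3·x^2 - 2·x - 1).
- 12 x^{2} + 10 x - 10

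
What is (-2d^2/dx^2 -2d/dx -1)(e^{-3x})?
- 13 e^{- 3 x}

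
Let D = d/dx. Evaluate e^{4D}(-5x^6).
- 5 x^{6} - 120 x^{5} - 1200 x^{4} - 6400 x^{3} - 19200 x^{2} - 30720 x - 20480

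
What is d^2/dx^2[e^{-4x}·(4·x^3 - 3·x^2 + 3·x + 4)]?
2 \left(32 x^{3} - 72 x^{2} + 60 x + 17\right) e^{- 4 x}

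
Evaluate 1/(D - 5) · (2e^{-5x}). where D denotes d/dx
- \frac{e^{- 5 x}}{5}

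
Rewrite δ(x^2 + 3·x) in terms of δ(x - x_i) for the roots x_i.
\frac{\delta(x + 3) + \delta(x)}{3}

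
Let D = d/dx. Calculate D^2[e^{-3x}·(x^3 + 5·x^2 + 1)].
\left(9 x^{3} + 27 x^{2} - 54 x + 19\right) e^{- 3 x}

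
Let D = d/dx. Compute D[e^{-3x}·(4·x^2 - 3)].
\left(- 12 x^{2} + 8 x + 9\right) e^{- 3 x}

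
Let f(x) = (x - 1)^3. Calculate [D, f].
3 \left(x - 1\right)^{2}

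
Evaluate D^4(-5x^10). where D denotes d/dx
- 25200 x^{6}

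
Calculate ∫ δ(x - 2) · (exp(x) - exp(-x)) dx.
2 \sinh{\left(2 \right)}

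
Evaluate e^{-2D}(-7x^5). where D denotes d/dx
- 7 x^{5} + 70 x^{4} - 280 x^{3} + 560 x^{2} - 560 x + 224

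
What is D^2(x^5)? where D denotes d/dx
20 x^{3}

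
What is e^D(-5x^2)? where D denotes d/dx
- 5 x^{2} - 10 x - 5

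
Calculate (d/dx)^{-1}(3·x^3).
\frac{3 x^{4}}{4}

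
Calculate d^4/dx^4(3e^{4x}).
768 e^{4 x}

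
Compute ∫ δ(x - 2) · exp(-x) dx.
e^{-2}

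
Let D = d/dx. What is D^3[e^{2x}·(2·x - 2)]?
\left(16 x + 8\right) e^{2 x}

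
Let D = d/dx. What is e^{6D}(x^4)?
x^{4} + 24 x^{3} + 216 x^{2} + 864 x + 1296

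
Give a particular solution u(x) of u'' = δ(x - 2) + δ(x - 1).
\frac{|x - 2|}{2} + \frac{|x - 1|}{2}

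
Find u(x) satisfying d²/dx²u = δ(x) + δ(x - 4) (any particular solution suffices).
\frac{|x|}{2} + \frac{|x - 4|}{2}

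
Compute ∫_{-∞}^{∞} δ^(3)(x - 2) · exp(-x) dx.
e^{-2}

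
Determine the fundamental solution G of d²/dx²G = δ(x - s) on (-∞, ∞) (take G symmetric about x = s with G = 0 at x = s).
\frac{|x - s|}{2}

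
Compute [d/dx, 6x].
6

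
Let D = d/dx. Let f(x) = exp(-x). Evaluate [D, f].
- e^{- x}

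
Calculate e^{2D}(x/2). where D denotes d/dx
\frac{x}{2} + 1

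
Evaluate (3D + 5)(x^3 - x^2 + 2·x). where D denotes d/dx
5 x^{3} + 4 x^{2} + 4 x + 6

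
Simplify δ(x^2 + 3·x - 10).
\frac{\delta(x + 5) + \delta(x - 2)}{7}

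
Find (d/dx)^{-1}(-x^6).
- \frac{x^{7}}{7}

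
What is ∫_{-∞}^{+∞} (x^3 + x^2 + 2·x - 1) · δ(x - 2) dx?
15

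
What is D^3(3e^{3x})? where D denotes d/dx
81 e^{3 x}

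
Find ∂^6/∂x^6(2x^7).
10080 x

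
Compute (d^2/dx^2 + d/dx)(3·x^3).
9 x \left(x + 2\right)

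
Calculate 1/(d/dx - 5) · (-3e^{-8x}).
\frac{3 e^{- 8 x}}{13}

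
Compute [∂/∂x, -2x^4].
- 8 x^{3}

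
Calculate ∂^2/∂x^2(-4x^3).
- 24 x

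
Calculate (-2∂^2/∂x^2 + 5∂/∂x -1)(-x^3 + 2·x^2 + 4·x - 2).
x^{3} - 17 x^{2} + 28 x + 14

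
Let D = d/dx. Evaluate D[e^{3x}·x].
\left(3 x + 1\right) e^{3 x}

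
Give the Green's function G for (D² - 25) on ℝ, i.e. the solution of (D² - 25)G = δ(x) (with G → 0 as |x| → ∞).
-\frac{e^{-5|x|}}{10}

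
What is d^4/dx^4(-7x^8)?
- 11760 x^{4}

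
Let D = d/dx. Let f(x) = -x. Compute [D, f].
-1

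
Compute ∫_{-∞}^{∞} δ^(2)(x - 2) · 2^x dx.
4 \log{\left(2 \right)}^{2}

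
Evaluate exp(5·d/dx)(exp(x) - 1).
e^{x + 5} - 1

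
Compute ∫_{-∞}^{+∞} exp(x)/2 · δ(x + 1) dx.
\frac{1}{2 e}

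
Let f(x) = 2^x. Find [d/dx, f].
2^{x} \log{\left(2 \right)}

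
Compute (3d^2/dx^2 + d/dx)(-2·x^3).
6 x \left(- x - 6\right)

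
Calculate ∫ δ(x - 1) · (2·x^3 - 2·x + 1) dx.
1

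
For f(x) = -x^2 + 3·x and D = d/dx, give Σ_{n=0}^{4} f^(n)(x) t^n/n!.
- t^{2} - t \left(2 x - 3\right) - x^{2} + 3 x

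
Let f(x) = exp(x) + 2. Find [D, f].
e^{x}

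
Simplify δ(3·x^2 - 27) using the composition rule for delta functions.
\frac{\delta(x - 3) + \delta(x + 3)}{18}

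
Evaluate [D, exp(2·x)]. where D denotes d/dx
2 e^{2 x}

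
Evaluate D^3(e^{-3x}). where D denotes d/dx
- 27 e^{- 3 x}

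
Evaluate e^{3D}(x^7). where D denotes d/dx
x^{7} + 21 x^{6} + 189 x^{5} + 945 x^{4} + 2835 x^{3} + 5103 x^{2} + 5103 x + 2187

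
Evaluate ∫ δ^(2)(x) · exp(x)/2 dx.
\frac{1}{2}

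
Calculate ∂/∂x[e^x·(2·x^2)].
2 x \left(x + 2\right) e^{x}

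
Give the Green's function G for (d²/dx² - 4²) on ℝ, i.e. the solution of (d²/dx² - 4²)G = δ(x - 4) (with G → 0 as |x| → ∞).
-\frac{e^{-4|x - 4|}}{8}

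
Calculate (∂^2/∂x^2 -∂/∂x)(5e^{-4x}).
100 e^{- 4 x}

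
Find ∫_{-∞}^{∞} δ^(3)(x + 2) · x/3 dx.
0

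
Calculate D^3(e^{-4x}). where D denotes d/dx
- 64 e^{- 4 x}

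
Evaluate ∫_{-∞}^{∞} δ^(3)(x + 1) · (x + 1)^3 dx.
-6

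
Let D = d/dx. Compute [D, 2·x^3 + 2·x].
6 x^{2} + 2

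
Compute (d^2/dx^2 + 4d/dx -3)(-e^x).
- 2 e^{x}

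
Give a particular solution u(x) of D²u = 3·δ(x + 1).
\frac{3|x + 1|}{2}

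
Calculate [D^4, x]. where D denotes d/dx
4D^{3}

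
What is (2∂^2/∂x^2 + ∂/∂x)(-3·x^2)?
- 6 x - 12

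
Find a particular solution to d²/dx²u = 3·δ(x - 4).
\frac{3|x - 4|}{2}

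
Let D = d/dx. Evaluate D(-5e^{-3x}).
15 e^{- 3 x}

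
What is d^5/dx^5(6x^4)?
0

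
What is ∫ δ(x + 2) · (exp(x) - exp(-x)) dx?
- 2 \sinh{\left(2 \right)}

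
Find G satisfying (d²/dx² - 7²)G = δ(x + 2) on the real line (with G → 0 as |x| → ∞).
-\frac{e^{-7|x + 2|}}{14}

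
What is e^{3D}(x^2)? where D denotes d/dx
x^{2} + 6 x + 9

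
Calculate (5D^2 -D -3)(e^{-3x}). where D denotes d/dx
45 e^{- 3 x}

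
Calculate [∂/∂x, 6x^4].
24 x^{3}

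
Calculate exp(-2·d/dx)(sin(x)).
\sin{\left(x - 2 \right)}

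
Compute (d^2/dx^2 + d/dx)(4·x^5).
20 x^{3} \left(x + 4\right)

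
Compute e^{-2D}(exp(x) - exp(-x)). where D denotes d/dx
- e^{2 - x} + e^{x - 2}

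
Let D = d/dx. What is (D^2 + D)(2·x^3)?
6 x \left(x + 2\right)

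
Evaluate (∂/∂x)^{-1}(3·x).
\frac{3 x^{2}}{2}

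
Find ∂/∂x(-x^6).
- 6 x^{5}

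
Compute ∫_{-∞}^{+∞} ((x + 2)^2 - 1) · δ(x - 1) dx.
8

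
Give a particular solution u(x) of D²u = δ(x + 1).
\frac{|x + 1|}{2}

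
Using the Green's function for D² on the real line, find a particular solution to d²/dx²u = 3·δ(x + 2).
\frac{3|x + 2|}{2}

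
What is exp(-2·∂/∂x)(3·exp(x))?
3 e^{x - 2}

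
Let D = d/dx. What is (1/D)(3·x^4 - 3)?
\frac{3 x^{5}}{5} - 3 x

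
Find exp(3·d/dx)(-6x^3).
- 6 x^{3} - 54 x^{2} - 162 x - 162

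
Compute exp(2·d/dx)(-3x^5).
- 3 x^{5} - 30 x^{4} - 120 x^{3} - 240 x^{2} - 240 x - 96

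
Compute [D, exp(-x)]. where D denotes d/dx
- e^{- x}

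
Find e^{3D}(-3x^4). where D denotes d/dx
- 3 x^{4} - 36 x^{3} - 162 x^{2} - 324 x - 243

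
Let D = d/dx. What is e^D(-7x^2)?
- 7 x^{2} - 14 x - 7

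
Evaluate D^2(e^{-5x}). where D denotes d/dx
25 e^{- 5 x}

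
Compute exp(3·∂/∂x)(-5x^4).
- 5 x^{4} - 60 x^{3} - 270 x^{2} - 540 x - 405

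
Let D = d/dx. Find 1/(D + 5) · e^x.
\frac{e^{x}}{6}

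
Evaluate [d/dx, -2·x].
-2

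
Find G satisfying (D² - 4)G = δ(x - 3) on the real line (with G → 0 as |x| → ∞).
-\frac{e^{-2|x - 3|}}{4}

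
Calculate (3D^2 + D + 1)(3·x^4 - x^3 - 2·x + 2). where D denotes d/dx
x \left(3 x^{3} + 11 x^{2} + 105 x - 20\right)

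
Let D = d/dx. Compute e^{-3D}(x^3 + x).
x^{3} - 9 x^{2} + 28 x - 30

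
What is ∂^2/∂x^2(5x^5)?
100 x^{3}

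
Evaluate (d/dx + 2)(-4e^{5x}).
- 28 e^{5 x}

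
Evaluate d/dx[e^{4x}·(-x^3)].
x^{2} \left(- 4 x - 3\right) e^{4 x}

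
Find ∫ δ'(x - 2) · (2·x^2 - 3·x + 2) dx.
-5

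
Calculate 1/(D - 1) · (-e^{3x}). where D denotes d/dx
- \frac{e^{3 x}}{2}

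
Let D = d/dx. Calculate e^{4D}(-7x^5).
- 7 x^{5} - 140 x^{4} - 1120 x^{3} - 4480 x^{2} - 8960 x - 7168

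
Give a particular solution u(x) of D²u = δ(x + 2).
\frac{|x + 2|}{2}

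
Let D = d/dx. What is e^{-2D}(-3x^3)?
- 3 x^{3} + 18 x^{2} - 36 x + 24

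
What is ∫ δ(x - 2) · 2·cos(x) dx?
2 \cos{\left(2 \right)}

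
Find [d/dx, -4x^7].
- 28 x^{6}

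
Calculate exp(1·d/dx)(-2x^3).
- 2 x^{3} - 6 x^{2} - 6 x - 2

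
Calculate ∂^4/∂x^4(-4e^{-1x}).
- 4 e^{- x}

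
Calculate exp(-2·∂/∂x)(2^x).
2^{x - 2}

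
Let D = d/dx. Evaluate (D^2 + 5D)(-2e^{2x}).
- 28 e^{2 x}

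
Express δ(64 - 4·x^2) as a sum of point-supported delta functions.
\frac{\delta(x - 4) + \delta(x + 4)}{32}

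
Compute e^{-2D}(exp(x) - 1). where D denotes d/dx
e^{x - 2} - 1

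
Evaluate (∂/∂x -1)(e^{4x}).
3 e^{4 x}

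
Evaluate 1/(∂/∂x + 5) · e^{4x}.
\frac{e^{4 x}}{9}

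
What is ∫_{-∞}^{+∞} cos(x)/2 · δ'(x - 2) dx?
\frac{\sin{\left(2 \right)}}{2}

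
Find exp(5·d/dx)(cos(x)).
\cos{\left(x + 5 \right)}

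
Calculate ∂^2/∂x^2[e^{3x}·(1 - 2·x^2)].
\left(- 18 x^{2} - 24 x + 5\right) e^{3 x}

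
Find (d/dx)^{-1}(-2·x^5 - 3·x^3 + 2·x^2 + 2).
- \frac{x^{6}}{3} - \frac{3 x^{4}}{4} + \frac{2 x^{3}}{3} + 2 x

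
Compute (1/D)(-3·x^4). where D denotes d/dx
- \frac{3 x^{5}}{5}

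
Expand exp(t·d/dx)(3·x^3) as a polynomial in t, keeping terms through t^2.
3 x \left(3 t^{2} + 3 t x + x^{2}\right)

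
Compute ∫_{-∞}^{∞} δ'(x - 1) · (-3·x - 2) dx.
3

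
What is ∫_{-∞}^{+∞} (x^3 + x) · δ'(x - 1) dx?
-4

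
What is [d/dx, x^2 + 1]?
2 x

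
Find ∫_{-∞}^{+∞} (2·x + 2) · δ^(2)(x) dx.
0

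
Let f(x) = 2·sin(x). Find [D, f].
2 \cos{\left(x \right)}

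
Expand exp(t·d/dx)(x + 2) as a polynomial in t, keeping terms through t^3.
t + x + 2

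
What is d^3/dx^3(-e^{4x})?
- 64 e^{4 x}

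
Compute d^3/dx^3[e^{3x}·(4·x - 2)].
\left(108 x + 54\right) e^{3 x}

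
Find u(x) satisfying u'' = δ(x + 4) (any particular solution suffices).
\frac{|x + 4|}{2}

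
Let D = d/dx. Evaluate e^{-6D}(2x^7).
2 x^{7} - 84 x^{6} + 1512 x^{5} - 15120 x^{4} + 90720 x^{3} - 326592 x^{2} + 653184 x - 559872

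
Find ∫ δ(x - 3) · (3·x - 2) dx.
7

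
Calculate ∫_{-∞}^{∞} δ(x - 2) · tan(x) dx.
\tan{\left(2 \right)}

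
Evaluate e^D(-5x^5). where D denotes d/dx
- 5 x^{5} - 25 x^{4} - 50 x^{3} - 50 x^{2} - 25 x - 5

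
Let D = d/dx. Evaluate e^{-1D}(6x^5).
6 x^{5} - 30 x^{4} + 60 x^{3} - 60 x^{2} + 30 x - 6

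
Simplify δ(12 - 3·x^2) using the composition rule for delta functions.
\frac{\delta(x - 2) + \delta(x + 2)}{12}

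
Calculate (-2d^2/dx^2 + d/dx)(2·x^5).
10 x^{3} \left(x - 8\right)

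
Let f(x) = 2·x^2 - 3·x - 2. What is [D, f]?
4 x - 3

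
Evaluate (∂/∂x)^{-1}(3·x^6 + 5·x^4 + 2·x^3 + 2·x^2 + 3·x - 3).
\frac{3 x^{7}}{7} + x^{5} + \frac{x^{4}}{2} + \frac{2 x^{3}}{3} + \frac{3 x^{2}}{2} - 3 x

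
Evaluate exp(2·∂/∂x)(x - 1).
x + 1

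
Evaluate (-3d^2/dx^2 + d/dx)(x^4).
4 x^{2} \left(x - 9\right)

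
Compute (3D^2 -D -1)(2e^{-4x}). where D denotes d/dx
102 e^{- 4 x}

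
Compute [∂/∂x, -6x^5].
- 30 x^{4}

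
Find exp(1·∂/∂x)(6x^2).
6 x^{2} + 12 x + 6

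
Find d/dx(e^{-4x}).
- 4 e^{- 4 x}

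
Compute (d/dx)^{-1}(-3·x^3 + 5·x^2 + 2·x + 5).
- \frac{3 x^{4}}{4} + \frac{5 x^{3}}{3} + x^{2} + 5 x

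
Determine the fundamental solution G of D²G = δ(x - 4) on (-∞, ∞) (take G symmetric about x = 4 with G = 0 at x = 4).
\frac{|x - 4|}{2}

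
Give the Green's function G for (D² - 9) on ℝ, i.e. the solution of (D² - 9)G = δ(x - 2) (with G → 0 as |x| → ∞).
-\frac{e^{-3|x - 2|}}{6}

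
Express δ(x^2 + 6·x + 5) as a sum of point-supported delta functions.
\frac{\delta(x + 1) + \delta(x + 5)}{4}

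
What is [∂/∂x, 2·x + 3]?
2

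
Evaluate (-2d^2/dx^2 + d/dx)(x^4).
4 x^{2} \left(x - 6\right)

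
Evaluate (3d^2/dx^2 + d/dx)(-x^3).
3 x \left(- x - 6\right)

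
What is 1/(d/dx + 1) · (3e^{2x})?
e^{2 x}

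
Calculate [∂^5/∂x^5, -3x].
-15\frac{d^{4}}{dx^{4}}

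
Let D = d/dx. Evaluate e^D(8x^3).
8 x^{3} + 24 x^{2} + 24 x + 8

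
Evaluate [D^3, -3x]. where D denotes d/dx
-9D^{2}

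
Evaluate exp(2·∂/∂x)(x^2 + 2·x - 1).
x^{2} + 6 x + 7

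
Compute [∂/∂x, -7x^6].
- 42 x^{5}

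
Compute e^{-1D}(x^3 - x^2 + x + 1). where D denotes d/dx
x^{3} - 4 x^{2} + 6 x - 2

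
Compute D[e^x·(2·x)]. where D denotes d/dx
2 \left(x + 1\right) e^{x}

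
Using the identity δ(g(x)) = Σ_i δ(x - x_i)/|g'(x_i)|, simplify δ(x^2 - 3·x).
\frac{\delta(x - 3) + \delta(x)}{3}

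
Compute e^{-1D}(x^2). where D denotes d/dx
x^{2} - 2 x + 1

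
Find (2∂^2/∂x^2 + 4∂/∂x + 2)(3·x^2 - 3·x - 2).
6 x^{2} + 18 x - 4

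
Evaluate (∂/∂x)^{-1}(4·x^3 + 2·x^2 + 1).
x^{4} + \frac{2 x^{3}}{3} + x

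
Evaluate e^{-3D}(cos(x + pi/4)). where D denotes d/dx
\cos{\left(x - 3 + \frac{\pi}{4} \right)}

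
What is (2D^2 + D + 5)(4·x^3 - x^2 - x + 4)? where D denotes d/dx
20 x^{3} + 7 x^{2} + 41 x + 15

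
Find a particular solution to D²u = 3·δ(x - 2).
\frac{3|x - 2|}{2}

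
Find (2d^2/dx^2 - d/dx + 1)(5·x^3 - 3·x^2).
5 x^{3} - 18 x^{2} + 66 x - 12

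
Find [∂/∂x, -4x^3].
- 12 x^{2}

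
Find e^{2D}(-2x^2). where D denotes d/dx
- 2 x^{2} - 8 x - 8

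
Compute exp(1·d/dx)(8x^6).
8 x^{6} + 48 x^{5} + 120 x^{4} + 160 x^{3} + 120 x^{2} + 48 x + 8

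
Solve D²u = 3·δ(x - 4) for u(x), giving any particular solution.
\frac{3|x - 4|}{2}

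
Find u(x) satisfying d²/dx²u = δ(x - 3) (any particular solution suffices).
\frac{|x - 3|}{2}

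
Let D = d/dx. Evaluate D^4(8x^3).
0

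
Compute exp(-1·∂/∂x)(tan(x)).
\tan{\left(x - 1 \right)}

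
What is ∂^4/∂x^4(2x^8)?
3360 x^{4}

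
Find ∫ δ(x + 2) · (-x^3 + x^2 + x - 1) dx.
9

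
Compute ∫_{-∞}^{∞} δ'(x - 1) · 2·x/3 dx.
- \frac{2}{3}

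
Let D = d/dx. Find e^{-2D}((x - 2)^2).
x^{2} - 8 x + 16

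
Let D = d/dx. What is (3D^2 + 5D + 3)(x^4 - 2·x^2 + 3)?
3 x^{4} + 20 x^{3} + 30 x^{2} - 20 x - 3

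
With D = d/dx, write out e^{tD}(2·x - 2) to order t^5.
2 t + 2 x - 2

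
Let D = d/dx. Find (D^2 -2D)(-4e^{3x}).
- 12 e^{3 x}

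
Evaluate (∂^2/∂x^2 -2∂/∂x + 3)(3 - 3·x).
15 - 9 x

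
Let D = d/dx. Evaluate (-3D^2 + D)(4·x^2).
8 x - 24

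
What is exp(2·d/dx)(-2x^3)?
- 2 x^{3} - 12 x^{2} - 24 x - 16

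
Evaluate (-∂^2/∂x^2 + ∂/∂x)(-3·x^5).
15 x^{3} \left(4 - x\right)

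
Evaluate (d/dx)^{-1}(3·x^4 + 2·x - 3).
\frac{3 x^{5}}{5} + x^{2} - 3 x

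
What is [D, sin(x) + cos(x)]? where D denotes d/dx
- \sin{\left(x \right)} + \cos{\left(x \right)}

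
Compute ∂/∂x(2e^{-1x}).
- 2 e^{- x}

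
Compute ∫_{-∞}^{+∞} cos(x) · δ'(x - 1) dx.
\sin{\left(1 \right)}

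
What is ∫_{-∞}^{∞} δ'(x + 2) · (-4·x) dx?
4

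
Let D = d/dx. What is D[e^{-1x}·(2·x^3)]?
2 x^{2} \left(3 - x\right) e^{- x}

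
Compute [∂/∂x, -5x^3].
- 15 x^{2}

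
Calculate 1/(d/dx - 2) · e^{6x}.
\frac{e^{6 x}}{4}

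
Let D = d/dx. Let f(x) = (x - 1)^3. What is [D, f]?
3 \left(x - 1\right)^{2}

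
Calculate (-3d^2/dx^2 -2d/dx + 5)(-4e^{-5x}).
240 e^{- 5 x}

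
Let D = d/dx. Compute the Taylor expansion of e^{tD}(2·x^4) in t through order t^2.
2 x^{2} \left(6 t^{2} + 4 t x + x^{2}\right)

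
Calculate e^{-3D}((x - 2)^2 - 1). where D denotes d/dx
x^{2} - 10 x + 24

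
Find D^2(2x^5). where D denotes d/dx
40 x^{3}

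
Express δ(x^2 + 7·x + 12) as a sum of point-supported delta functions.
\frac{\delta(x + 4) + \delta(x + 3)}{1}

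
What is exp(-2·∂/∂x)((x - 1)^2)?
x^{2} - 6 x + 9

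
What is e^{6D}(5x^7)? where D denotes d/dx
5 x^{7} + 210 x^{6} + 3780 x^{5} + 37800 x^{4} + 226800 x^{3} + 816480 x^{2} + 1632960 x + 1399680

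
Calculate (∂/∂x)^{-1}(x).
\frac{x^{2}}{2}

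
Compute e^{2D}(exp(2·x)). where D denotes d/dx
e^{2 x + 4}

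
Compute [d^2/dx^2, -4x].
-8\frac{d}{dx}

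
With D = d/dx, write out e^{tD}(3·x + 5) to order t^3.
3 t + 3 x + 5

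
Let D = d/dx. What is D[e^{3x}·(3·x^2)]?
3 x \left(3 x + 2\right) e^{3 x}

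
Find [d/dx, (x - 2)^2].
2 x - 4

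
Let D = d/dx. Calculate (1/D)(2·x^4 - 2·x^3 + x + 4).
\frac{2 x^{5}}{5} - \frac{x^{4}}{2} + \frac{x^{2}}{2} + 4 x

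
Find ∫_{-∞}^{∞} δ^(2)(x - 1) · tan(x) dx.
2 \tan{\left(1 \right)} + 2 \tan^{3}{\left(1 \right)}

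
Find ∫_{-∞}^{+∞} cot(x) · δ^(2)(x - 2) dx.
\frac{2 \cot{\left(2 \right)}}{\sin^{2}{\left(2 \right)}}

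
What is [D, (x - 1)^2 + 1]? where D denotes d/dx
2 x - 2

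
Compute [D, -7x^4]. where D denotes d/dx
- 28 x^{3}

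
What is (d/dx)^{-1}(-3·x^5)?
- \frac{x^{6}}{2}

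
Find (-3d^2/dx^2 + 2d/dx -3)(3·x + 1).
3 - 9 x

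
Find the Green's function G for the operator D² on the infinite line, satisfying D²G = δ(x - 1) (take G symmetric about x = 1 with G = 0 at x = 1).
\frac{|x - 1|}{2}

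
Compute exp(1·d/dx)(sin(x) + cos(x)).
\sqrt{2} \sin{\left(x + \frac{\pi}{4} + 1 \right)}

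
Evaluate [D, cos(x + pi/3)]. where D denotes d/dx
- \sin{\left(x + \frac{\pi}{3} \right)}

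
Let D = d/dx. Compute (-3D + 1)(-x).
3 - x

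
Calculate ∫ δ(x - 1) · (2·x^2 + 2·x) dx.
4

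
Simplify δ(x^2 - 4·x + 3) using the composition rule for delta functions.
\frac{\delta(x - 3) + \delta(x - 1)}{2}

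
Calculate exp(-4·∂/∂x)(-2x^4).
- 2 x^{4} + 32 x^{3} - 192 x^{2} + 512 x - 512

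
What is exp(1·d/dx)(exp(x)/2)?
\frac{e^{x + 1}}{2}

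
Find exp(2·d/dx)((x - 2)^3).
x^{3}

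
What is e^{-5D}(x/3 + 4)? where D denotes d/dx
\frac{x}{3} + \frac{7}{3}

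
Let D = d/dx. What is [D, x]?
1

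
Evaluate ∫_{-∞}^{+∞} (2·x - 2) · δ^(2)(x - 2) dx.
0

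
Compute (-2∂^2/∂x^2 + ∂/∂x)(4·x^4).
16 x^{2} \left(x - 6\right)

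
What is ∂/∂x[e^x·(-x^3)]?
x^{2} \left(- x - 3\right) e^{x}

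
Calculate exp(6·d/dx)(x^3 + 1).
x^{3} + 18 x^{2} + 108 x + 217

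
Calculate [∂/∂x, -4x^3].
- 12 x^{2}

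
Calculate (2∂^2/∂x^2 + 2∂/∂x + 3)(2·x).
6 x + 4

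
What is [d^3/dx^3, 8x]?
24\frac{d^{2}}{dx^{2}}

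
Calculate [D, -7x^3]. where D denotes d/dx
- 21 x^{2}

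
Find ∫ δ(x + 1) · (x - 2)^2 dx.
9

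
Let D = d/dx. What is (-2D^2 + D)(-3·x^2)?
12 - 6 x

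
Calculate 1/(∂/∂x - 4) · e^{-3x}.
- \frac{e^{- 3 x}}{7}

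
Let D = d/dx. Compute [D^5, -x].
-5D^{4}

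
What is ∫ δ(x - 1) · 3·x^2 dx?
3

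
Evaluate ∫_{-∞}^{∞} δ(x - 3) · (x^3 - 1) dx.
26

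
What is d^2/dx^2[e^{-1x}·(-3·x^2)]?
3 \left(- x^{2} + 4 x - 2\right) e^{- x}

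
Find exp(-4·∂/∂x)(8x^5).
8 x^{5} - 160 x^{4} + 1280 x^{3} - 5120 x^{2} + 10240 x - 8192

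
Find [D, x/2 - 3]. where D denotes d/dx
\frac{1}{2}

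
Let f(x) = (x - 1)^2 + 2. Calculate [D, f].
2 x - 2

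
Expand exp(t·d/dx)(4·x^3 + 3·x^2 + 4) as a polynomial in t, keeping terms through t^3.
4 t^{3} + t^{2} \left(12 x + 3\right) + 6 t x \left(2 x + 1\right) + 4 x^{3} + 3 x^{2} + 4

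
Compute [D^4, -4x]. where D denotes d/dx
-16D^{3}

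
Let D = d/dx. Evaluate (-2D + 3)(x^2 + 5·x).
3 x^{2} + 11 x - 10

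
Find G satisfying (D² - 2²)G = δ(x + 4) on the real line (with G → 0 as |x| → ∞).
-\frac{e^{-2|x + 4|}}{4}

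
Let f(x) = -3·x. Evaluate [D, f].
-3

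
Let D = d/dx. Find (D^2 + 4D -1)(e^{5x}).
44 e^{5 x}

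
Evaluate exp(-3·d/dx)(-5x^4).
- 5 x^{4} + 60 x^{3} - 270 x^{2} + 540 x - 405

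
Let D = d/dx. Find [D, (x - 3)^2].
2 x - 6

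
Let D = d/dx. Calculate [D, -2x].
-2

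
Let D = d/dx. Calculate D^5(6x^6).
4320 x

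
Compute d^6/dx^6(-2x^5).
0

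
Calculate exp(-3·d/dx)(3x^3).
3 x^{3} - 27 x^{2} + 81 x - 81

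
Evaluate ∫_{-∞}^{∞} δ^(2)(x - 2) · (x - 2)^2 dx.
2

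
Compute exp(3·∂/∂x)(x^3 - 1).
x^{3} + 9 x^{2} + 27 x + 26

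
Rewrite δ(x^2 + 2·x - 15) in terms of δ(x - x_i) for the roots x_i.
\frac{\delta(x - 3) + \delta(x + 5)}{8}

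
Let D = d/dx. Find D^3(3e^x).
3 e^{x}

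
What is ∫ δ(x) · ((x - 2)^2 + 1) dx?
5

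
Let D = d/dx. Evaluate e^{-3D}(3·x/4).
\frac{3 x}{4} - \frac{9}{4}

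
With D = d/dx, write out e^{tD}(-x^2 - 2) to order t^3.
- t^{2} - 2 t x - x^{2} - 2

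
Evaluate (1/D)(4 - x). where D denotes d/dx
- \frac{x^{2}}{2} + 4 x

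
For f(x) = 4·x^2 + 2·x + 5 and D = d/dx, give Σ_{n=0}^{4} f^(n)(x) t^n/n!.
4 t^{2} + 2 t \left(4 x + 1\right) + 4 x^{2} + 2 x + 5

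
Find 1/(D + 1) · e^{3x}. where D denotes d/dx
\frac{e^{3 x}}{4}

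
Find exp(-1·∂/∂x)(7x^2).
7 x^{2} - 14 x + 7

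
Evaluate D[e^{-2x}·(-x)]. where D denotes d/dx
\left(2 x - 1\right) e^{- 2 x}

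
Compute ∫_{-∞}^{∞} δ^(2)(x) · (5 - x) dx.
0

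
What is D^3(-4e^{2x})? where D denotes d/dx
- 32 e^{2 x}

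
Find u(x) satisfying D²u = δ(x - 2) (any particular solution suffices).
\frac{|x - 2|}{2}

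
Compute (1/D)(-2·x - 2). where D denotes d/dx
- x^{2} - 2 x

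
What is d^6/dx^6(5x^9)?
302400 x^{3}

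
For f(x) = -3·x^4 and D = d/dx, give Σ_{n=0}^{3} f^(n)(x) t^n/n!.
3 x \left(- 4 t^{3} - 6 t^{2} x - 4 t x^{2} - x^{3}\right)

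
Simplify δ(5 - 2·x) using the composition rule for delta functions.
\frac{\delta(x - 5/2)}{2}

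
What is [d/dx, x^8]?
8 x^{7}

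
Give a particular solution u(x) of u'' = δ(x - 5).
\frac{|x - 5|}{2}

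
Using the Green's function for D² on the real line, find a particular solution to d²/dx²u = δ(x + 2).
\frac{|x + 2|}{2}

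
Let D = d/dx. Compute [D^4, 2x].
8D^{3}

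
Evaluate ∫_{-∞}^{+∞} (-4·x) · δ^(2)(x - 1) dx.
0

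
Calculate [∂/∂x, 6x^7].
42 x^{6}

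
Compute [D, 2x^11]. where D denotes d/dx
22 x^{10}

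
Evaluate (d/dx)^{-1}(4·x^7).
\frac{x^{8}}{2}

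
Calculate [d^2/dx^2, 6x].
12\frac{d}{dx}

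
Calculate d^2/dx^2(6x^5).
120 x^{3}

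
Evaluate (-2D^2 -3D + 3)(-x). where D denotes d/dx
3 - 3 x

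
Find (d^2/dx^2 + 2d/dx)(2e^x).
6 e^{x}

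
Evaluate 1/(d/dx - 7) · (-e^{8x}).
- e^{8 x}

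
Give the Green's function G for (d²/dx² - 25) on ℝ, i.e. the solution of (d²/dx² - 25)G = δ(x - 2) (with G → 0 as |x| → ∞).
-\frac{e^{-5|x - 2|}}{10}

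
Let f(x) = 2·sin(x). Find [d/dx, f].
2 \cos{\left(x \right)}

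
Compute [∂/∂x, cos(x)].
- \sin{\left(x \right)}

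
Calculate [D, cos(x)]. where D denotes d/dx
- \sin{\left(x \right)}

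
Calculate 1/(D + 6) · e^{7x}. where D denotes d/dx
\frac{e^{7 x}}{13}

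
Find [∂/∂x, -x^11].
- 11 x^{10}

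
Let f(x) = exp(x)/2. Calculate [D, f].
\frac{e^{x}}{2}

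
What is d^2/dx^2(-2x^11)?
- 220 x^{9}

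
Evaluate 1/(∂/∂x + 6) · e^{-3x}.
\frac{e^{- 3 x}}{3}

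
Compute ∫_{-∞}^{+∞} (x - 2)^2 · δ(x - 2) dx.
0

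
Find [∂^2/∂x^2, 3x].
6\frac{d}{dx}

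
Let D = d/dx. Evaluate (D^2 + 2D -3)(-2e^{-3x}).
0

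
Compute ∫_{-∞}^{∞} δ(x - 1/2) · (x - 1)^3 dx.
- \frac{1}{8}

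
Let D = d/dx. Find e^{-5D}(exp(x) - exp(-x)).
- e^{5 - x} + e^{x - 5}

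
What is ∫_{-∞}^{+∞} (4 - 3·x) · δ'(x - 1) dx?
3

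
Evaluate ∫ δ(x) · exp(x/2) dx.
1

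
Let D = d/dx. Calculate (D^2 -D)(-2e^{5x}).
- 40 e^{5 x}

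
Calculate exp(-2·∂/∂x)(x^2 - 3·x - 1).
x^{2} - 7 x + 9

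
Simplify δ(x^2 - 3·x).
\frac{\delta(x - 3) + \delta(x)}{3}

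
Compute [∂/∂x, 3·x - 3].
3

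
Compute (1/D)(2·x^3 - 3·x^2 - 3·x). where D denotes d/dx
\frac{x^{4}}{2} - x^{3} - \frac{3 x^{2}}{2}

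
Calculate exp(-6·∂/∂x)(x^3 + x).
x^{3} - 18 x^{2} + 109 x - 222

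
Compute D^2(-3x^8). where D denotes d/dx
- 168 x^{6}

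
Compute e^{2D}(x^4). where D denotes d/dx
x^{4} + 8 x^{3} + 24 x^{2} + 32 x + 16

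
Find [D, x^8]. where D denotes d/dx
8 x^{7}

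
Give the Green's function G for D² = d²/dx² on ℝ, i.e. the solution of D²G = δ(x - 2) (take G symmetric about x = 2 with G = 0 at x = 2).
\frac{|x - 2|}{2}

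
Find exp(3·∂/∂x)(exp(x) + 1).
e^{x + 3} + 1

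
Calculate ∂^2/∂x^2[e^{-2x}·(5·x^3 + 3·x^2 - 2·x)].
2 \left(10 x^{3} - 24 x^{2} - x + 7\right) e^{- 2 x}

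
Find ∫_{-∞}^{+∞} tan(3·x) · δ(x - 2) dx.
\tan{\left(6 \right)}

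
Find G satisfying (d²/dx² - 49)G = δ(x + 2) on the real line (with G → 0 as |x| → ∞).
-\frac{e^{-7|x + 2|}}{14}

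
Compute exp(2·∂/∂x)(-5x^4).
- 5 x^{4} - 40 x^{3} - 120 x^{2} - 160 x - 80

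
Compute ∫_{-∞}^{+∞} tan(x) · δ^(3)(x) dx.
-2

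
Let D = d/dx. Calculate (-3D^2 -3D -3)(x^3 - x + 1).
3 x \left(- x^{2} - 3 x - 5\right)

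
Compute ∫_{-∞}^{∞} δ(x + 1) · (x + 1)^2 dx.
0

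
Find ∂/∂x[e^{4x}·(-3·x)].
\left(- 12 x - 3\right) e^{4 x}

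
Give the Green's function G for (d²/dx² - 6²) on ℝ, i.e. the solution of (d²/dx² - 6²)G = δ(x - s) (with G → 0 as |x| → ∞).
-\frac{e^{-6|x-s|}}{12}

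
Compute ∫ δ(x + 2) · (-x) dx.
2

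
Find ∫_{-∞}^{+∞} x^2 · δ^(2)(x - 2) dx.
2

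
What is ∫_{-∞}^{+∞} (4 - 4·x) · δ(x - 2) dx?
-4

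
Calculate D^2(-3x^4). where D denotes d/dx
- 36 x^{2}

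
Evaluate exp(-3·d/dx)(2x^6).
2 x^{6} - 36 x^{5} + 270 x^{4} - 1080 x^{3} + 2430 x^{2} - 2916 x + 1458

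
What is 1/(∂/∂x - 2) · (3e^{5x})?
e^{5 x}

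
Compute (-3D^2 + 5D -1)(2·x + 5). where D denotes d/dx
5 - 2 x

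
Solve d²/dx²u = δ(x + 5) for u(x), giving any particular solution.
\frac{|x + 5|}{2}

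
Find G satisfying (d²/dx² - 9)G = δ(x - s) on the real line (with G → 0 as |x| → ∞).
-\frac{e^{-3|x-s|}}{6}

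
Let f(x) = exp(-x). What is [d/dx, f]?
- e^{- x}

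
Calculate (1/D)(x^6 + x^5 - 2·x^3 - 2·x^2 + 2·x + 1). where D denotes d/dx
\frac{x^{7}}{7} + \frac{x^{6}}{6} - \frac{x^{4}}{2} - \frac{2 x^{3}}{3} + x^{2} + x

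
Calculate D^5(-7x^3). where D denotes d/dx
0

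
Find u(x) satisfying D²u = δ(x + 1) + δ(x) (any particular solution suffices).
\frac{|x + 1|}{2} + \frac{|x|}{2}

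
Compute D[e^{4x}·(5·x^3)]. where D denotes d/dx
x^{2} \left(20 x + 15\right) e^{4 x}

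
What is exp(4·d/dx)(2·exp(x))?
2 e^{x + 4}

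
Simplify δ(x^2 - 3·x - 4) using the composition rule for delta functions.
\frac{\delta(x - 4) + \delta(x + 1)}{5}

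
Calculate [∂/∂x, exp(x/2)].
\frac{e^{\frac{x}{2}}}{2}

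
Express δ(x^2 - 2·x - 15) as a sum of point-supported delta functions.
\frac{\delta(x + 3) + \delta(x - 5)}{8}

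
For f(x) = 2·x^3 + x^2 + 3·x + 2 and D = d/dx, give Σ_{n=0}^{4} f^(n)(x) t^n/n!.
2 t^{3} + t^{2} \left(6 x + 1\right) + t \left(6 x^{2} + 2 x + 3\right) + 2 x^{3} + x^{2} + 3 x + 2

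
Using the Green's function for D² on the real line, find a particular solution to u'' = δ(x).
\frac{|x|}{2}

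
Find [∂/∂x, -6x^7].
- 42 x^{6}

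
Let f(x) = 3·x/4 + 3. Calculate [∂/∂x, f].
\frac{3}{4}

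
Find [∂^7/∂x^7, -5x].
-35\frac{d^{6}}{dx^{6}}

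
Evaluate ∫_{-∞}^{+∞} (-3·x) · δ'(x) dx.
3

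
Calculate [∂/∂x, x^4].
4 x^{3}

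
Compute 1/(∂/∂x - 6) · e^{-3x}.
- \frac{e^{- 3 x}}{9}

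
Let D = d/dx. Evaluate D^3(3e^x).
3 e^{x}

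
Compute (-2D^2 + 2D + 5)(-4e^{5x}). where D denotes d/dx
140 e^{5 x}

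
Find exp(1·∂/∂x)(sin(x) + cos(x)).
\sqrt{2} \sin{\left(x + \frac{\pi}{4} + 1 \right)}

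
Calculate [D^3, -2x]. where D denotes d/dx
-6D^{2}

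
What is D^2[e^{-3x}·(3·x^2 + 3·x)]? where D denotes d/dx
3 \left(9 x^{2} - 3 x - 4\right) e^{- 3 x}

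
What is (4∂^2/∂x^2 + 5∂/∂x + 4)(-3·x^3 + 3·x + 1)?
- 12 x^{3} - 45 x^{2} - 60 x + 19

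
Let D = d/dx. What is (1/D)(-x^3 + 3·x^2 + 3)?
- \frac{x^{4}}{4} + x^{3} + 3 x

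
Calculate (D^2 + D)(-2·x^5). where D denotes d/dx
10 x^{3} \left(- x - 4\right)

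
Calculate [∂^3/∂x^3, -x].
-3\frac{d^{2}}{dx^{2}}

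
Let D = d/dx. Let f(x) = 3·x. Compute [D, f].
3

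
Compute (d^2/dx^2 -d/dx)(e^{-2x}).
6 e^{- 2 x}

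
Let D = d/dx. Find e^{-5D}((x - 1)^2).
x^{2} - 12 x + 36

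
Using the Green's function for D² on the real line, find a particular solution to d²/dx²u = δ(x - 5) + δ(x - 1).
\frac{|x - 5|}{2} + \frac{|x - 1|}{2}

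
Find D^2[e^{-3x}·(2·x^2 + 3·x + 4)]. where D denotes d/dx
\left(18 x^{2} + 3 x + 22\right) e^{- 3 x}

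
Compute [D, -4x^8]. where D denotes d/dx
- 32 x^{7}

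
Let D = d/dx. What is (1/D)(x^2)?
\frac{x^{3}}{3}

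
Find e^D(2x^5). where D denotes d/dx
2 x^{5} + 10 x^{4} + 20 x^{3} + 20 x^{2} + 10 x + 2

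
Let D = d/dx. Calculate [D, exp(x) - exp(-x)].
2 \cosh{\left(x \right)}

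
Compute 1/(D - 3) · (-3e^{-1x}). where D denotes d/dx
\frac{3 e^{- x}}{4}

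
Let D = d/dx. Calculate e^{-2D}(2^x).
2^{x - 2}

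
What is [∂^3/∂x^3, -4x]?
-12\frac{d^{2}}{dx^{2}}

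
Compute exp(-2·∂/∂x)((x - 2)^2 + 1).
x^{2} - 8 x + 17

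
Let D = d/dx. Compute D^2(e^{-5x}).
25 e^{- 5 x}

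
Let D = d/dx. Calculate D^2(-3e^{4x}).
- 48 e^{4 x}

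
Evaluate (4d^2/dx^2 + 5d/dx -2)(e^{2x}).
24 e^{2 x}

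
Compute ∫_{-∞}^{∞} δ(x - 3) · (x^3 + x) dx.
30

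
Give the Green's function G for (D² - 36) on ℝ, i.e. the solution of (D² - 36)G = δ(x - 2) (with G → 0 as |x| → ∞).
-\frac{e^{-6|x - 2|}}{12}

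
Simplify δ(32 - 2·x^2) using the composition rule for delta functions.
\frac{\delta(x - 4) + \delta(x + 4)}{16}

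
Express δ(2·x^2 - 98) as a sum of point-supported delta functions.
\frac{\delta(x - 7) + \delta(x + 7)}{28}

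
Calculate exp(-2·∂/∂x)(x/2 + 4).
\frac{x}{2} + 3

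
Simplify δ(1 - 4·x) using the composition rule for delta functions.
\frac{\delta(x - 1/4)}{4}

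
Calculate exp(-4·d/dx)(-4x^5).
- 4 x^{5} + 80 x^{4} - 640 x^{3} + 2560 x^{2} - 5120 x + 4096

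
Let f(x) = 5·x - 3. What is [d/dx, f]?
5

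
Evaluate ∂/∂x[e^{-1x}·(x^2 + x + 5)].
\left(- x^{2} + x - 4\right) e^{- x}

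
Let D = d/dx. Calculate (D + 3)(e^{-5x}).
- 2 e^{- 5 x}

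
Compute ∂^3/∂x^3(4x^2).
0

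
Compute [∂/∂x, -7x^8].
- 56 x^{7}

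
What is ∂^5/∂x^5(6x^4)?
0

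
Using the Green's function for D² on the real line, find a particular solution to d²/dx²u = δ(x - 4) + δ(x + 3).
\frac{|x - 4|}{2} + \frac{|x + 3|}{2}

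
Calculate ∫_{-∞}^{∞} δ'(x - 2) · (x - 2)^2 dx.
0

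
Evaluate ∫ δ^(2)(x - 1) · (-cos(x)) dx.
\cos{\left(1 \right)}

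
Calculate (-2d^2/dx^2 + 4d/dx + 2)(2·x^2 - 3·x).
4 x^{2} + 10 x - 20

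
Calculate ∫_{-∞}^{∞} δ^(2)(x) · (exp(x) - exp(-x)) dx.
0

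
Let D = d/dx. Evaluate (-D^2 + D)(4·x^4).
16 x^{2} \left(x - 3\right)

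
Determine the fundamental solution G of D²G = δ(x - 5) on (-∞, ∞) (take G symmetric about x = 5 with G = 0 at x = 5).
\frac{|x - 5|}{2}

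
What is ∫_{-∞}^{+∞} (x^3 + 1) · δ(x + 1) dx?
0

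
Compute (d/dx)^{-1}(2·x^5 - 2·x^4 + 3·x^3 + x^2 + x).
\frac{x^{6}}{3} - \frac{2 x^{5}}{5} + \frac{3 x^{4}}{4} + \frac{x^{3}}{3} + \frac{x^{2}}{2}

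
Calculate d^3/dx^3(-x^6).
- 120 x^{3}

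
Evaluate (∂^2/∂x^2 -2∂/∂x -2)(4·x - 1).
- 8 x - 6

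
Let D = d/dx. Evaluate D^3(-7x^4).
- 168 x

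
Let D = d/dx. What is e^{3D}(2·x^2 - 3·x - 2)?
2 x^{2} + 9 x + 7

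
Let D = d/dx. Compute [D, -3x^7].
- 21 x^{6}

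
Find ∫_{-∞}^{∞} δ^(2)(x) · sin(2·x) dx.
0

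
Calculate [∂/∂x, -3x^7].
- 21 x^{6}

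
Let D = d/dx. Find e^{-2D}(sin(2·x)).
\sin{\left(2 x - 4 \right)}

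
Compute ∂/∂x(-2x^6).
- 12 x^{5}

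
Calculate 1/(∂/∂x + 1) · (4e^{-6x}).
- \frac{4 e^{- 6 x}}{5}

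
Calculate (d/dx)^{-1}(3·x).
\frac{3 x^{2}}{2}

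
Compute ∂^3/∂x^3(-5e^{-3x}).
135 e^{- 3 x}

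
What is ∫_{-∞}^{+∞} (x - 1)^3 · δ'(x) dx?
-3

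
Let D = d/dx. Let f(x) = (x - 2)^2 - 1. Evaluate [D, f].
2 x - 4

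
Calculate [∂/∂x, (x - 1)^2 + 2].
2 x - 2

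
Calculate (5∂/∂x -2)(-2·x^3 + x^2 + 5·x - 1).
4 x^{3} - 32 x^{2} + 27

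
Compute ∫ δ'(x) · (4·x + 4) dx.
-4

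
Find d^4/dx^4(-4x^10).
- 20160 x^{6}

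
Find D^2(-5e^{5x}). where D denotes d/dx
- 125 e^{5 x}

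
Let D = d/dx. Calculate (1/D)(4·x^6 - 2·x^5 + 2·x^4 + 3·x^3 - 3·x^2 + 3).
\frac{4 x^{7}}{7} - \frac{x^{6}}{3} + \frac{2 x^{5}}{5} + \frac{3 x^{4}}{4} - x^{3} + 3 x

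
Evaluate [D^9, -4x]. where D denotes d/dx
-36D^{8}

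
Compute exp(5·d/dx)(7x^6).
7 x^{6} + 210 x^{5} + 2625 x^{4} + 17500 x^{3} + 65625 x^{2} + 131250 x + 109375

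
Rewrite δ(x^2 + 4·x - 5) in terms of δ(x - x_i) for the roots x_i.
\frac{\delta(x - 1) + \delta(x + 5)}{6}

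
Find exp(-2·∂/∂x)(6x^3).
6 x^{3} - 36 x^{2} + 72 x - 48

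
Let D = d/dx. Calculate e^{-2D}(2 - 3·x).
8 - 3 x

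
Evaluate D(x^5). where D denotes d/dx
5 x^{4}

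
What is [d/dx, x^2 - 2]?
2 x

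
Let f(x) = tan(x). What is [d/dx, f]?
\frac{1}{\cos^{2}{\left(x \right)}}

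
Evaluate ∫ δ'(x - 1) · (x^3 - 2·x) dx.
-1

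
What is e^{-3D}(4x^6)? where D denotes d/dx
4 x^{6} - 72 x^{5} + 540 x^{4} - 2160 x^{3} + 4860 x^{2} - 5832 x + 2916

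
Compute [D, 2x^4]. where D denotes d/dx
8 x^{3}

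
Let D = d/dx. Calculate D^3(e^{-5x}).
- 125 e^{- 5 x}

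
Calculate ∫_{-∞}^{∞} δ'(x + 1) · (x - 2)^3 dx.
-27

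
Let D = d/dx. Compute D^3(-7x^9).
- 3528 x^{6}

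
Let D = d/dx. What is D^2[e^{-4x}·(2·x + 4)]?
16 \left(2 x + 3\right) e^{- 4 x}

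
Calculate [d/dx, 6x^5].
30 x^{4}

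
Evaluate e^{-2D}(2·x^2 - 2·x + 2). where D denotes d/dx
2 x^{2} - 10 x + 14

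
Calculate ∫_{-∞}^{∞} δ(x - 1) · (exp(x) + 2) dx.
2 + e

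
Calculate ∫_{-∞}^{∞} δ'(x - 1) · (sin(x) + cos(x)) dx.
- \cos{\left(1 \right)} + \sin{\left(1 \right)}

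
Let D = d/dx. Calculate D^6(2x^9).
120960 x^{3}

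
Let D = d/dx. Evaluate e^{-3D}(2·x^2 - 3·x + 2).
2 x^{2} - 15 x + 29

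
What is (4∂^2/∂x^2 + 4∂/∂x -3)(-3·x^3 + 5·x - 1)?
9 x^{3} - 36 x^{2} - 87 x + 23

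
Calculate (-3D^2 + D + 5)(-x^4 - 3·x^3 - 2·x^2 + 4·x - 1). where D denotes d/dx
- 5 x^{4} - 19 x^{3} + 17 x^{2} + 70 x + 11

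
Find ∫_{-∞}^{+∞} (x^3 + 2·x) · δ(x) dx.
0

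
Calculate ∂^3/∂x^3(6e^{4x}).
384 e^{4 x}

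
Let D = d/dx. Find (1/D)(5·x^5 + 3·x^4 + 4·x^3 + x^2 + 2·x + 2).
\frac{5 x^{6}}{6} + \frac{3 x^{5}}{5} + x^{4} + \frac{x^{3}}{3} + x^{2} + 2 x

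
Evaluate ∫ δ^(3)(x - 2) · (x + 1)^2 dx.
0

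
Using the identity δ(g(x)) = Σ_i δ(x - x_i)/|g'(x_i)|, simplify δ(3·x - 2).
\frac{\delta(x - 2/3)}{3}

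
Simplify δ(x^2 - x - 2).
\frac{\delta(x + 1) + \delta(x - 2)}{3}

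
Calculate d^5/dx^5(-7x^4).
0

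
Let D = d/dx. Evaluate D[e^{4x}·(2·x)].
\left(8 x + 2\right) e^{4 x}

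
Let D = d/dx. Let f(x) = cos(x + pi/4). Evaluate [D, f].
- \sin{\left(x + \frac{\pi}{4} \right)}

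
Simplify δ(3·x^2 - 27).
\frac{\delta(x - 3) + \delta(x + 3)}{18}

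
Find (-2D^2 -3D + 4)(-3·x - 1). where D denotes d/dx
5 - 12 x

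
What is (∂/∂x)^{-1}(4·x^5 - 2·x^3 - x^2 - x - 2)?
\frac{2 x^{6}}{3} - \frac{x^{4}}{2} - \frac{x^{3}}{3} - \frac{x^{2}}{2} - 2 x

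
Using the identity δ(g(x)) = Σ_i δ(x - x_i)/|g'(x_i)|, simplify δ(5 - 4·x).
\frac{\delta(x - 5/4)}{4}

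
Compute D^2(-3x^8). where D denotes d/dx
- 168 x^{6}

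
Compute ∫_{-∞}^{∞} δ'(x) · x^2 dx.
0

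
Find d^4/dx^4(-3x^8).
- 5040 x^{4}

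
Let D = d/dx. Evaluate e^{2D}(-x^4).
- x^{4} - 8 x^{3} - 24 x^{2} - 32 x - 16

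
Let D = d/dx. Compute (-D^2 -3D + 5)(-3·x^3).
3 x \left(- 5 x^{2} + 9 x + 6\right)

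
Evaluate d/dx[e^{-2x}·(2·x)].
2 \left(1 - 2 x\right) e^{- 2 x}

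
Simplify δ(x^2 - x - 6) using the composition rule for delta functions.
\frac{\delta(x + 2) + \delta(x - 3)}{5}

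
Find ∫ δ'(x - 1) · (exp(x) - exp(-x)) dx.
- 2 \cosh{\left(1 \right)}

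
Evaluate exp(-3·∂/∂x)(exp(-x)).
e^{3 - x}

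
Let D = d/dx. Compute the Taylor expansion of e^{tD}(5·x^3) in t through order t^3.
5 t^{3} + 15 t^{2} x + 15 t x^{2} + 5 x^{3}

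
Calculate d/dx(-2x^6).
- 12 x^{5}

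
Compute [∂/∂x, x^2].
2 x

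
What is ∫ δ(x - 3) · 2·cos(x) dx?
2 \cos{\left(3 \right)}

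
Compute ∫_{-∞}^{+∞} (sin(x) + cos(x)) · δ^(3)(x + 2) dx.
\cos{\left(2 \right)} + \sin{\left(2 \right)}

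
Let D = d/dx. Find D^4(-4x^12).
- 47520 x^{8}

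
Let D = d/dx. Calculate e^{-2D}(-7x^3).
- 7 x^{3} + 42 x^{2} - 84 x + 56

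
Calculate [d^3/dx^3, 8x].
24\frac{d^{2}}{dx^{2}}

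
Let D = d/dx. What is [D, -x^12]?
- 12 x^{11}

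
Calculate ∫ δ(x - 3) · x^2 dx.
9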